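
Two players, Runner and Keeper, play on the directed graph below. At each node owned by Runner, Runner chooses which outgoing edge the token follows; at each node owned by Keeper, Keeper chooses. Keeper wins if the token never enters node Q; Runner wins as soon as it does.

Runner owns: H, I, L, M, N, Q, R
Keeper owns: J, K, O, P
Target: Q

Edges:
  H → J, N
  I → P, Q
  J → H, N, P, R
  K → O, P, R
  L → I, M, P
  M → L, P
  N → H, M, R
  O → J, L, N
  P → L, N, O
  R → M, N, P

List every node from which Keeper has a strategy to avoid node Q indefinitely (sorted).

A0 = {Q}
A1: add {I} — I (Runner) has I→Q.
A2: add {L} — L (Runner) has L→I.
A3: add {M} — M (Runner) has M→L.
A4: add {N, R} — N (Runner) has N→M; R (Runner) has R→M.
A5: add {H} — H (Runner) has H→N.
A6 = A5; e.g. J (Keeper) can still go to P. Fixed point.
Runner's attractor = {H, I, L, M, N, Q, R}; Keeper avoids the target exactly from the complement.

J, K, O, P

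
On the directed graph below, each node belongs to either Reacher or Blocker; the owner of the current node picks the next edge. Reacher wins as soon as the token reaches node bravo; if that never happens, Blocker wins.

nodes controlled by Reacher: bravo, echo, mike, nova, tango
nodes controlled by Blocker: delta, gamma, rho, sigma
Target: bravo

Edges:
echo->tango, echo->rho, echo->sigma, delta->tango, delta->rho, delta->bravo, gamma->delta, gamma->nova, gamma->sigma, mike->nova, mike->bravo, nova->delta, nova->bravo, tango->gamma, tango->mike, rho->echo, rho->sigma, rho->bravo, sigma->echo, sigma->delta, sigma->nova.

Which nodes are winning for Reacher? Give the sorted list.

A0 = {bravo}
A1: add {mike, nova} — mike (Reacher) has mike→bravo; nova (Reacher) has nova→bravo.
A2: add {tango} — tango (Reacher) has tango→mike.
A3: add {echo} — echo (Reacher) has echo→tango.
A4 = A3; e.g. delta (Blocker) can still go to rho. Fixed point.
Reacher's winning region = {bravo, echo, mike, nova, tango}.

bravo, echo, mike, nova, tango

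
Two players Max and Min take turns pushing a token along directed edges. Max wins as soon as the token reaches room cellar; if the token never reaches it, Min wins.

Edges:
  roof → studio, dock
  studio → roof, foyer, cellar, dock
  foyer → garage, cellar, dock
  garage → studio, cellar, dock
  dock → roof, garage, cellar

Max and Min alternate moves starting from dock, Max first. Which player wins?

Max

Track states (vertex, player-to-move).
A0 = {(cellar,Max), (cellar,Min)}
A1: add {(studio,Max), (foyer,Max), (garage,Max), (dock,Max)}.
(dock,Max) ∈ A1 ⇒ Max forces the target.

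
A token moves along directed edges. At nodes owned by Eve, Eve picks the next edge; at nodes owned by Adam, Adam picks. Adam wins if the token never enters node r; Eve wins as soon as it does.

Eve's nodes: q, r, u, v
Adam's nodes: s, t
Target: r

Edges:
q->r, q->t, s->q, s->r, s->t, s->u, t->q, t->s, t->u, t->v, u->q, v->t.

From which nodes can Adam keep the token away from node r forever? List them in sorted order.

s, t, v

A0 = {r}
A1: add {q} — q (Eve) has q→r.
A2: add {u} — u (Eve) has u→q.
A3 = A2; e.g. s (Adam) can still go to t. Fixed point.
Eve's attractor = {q, r, u}; Adam avoids the target exactly from the complement.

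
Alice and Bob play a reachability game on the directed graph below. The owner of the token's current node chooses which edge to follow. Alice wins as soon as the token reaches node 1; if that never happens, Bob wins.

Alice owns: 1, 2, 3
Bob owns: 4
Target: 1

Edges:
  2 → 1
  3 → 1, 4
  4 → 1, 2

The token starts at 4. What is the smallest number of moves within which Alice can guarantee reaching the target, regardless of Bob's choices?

2

A0 = {1}
A1: add {2, 3} — 2 (Alice) has 2→1; 3 (Alice) has 3→1.
A2: add {4} — 4 (Bob): all of {1, 2} already in.
A2 = all vertices. Fixed point.
4 enters the attractor at level 2, so Alice can force the target in 2 moves from there.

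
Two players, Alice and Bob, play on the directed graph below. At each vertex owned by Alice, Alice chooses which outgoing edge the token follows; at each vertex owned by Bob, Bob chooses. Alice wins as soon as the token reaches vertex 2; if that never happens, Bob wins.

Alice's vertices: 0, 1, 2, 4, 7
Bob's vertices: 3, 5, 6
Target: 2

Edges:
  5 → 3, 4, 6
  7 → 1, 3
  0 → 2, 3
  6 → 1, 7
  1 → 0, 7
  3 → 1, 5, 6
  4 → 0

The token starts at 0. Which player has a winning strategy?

Alice

A0 = {2}
A1: add {0} — 0 (Alice) has 0→2.
0 ∈ A1, so Alice can force the target.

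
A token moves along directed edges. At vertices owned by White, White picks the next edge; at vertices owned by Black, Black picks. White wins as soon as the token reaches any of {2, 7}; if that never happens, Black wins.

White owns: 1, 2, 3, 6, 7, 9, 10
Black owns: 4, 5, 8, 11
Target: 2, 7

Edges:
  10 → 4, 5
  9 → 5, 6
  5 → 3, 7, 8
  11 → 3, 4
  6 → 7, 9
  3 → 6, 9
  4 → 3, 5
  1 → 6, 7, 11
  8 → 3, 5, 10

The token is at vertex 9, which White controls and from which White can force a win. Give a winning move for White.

6

A0 = {2, 7}
A1: add {1, 6} — 1 (White) has 1→7; 6 (White) has 6→7.
A2: add {3, 9} — 3 (White) has 3→6; 9 (White) has 9→6.
A3 = A2; e.g. 4 (Black) can still go to 5. Fixed point.
From 9, successor 6 is in the attractor (rank 1); the other successor 5 is not.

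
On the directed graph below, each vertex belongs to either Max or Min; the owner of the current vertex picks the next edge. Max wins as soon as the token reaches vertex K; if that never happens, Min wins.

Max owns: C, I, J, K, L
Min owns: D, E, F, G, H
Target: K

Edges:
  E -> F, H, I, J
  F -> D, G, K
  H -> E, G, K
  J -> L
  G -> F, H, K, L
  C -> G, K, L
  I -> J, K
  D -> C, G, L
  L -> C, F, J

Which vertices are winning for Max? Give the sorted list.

A0 = {K}
A1: add {C, I} — C (Max) has C→K; I (Max) has I→K.
A2: add {L} — L (Max) has L→C.
A3: add {J} — J (Max) has J→L.
A4 = A3; e.g. D (Min) can still go to G. Fixed point.
Max's winning region = {C, I, J, K, L}.

C, I, J, K, L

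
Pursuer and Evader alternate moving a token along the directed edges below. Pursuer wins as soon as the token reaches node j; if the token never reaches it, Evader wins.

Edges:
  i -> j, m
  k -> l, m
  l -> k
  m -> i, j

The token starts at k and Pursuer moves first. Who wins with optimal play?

Pursuer

Track states (vertex, player-to-move).
A0 = {(j,Pursuer), (j,Evader)}
A1: add {(i,Pursuer), (m,Pursuer)}.
A2: add {(i,Evader), (m,Evader)}.
A3: add {(k,Pursuer)}.
(k,Pursuer) ∈ A3 ⇒ Pursuer forces the target.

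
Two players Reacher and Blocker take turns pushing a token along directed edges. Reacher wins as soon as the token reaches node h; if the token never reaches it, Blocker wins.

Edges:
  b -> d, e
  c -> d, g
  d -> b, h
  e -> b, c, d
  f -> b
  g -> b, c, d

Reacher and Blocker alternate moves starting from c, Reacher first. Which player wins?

Track states (vertex, player-to-move).
A0 = {(h,Reacher), (h,Blocker)}
A1: add {(d,Reacher)}.
A2 = A1; e.g. (b,Reacher) stays out. (c,Reacher) never enters ⇒ Blocker avoids the target.

Blocker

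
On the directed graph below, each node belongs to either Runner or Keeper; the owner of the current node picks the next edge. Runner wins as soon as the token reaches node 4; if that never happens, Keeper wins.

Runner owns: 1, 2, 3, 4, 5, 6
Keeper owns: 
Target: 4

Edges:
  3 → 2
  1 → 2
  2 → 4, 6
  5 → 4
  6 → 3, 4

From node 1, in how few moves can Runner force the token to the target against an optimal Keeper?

2

A0 = {4}
A1: add {2, 5, 6} — 2 (Runner) has 2→4; 5 (Runner) has 5→4; 6 (Runner) has 6→4.
A2: add {1, 3} — 1 (Runner) has 1→2; 3 (Runner) has 3→2.
A2 = all vertices. Fixed point.
1 enters the attractor at level 2, so Runner can force the target in 2 moves from there.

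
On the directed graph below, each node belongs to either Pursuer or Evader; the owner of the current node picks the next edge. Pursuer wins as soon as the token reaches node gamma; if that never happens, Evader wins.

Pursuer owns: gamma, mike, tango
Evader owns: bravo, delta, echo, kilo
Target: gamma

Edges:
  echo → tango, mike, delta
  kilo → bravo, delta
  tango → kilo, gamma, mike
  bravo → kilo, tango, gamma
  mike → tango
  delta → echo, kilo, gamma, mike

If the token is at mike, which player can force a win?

Pursuer

A0 = {gamma}
A1: add {tango} — tango (Pursuer) has tango→gamma.
A2: add {mike} — mike (Pursuer) has mike→tango.
A3 = A2; e.g. echo (Evader) can still go to delta. Fixed point.
mike ∈ A2, so Pursuer can force the target.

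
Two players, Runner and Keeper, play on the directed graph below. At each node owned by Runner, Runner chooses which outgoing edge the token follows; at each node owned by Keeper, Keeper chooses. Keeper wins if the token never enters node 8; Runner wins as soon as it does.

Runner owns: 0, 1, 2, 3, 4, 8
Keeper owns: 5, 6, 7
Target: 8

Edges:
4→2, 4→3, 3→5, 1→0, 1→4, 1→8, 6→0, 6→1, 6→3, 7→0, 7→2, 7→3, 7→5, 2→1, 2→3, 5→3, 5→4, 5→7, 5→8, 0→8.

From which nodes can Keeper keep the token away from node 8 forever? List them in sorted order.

A0 = {8}
A1: add {0, 1} — 0 (Runner) has 0→8; 1 (Runner) has 1→8.
A2: add {2} — 2 (Runner) has 2→1.
A3: add {4} — 4 (Runner) has 4→2.
A4 = A3; e.g. 3 (Runner) has no edge into A3. Fixed point.
Runner's attractor = {0, 1, 2, 4, 8}; Keeper avoids the target exactly from the complement.

3, 5, 6, 7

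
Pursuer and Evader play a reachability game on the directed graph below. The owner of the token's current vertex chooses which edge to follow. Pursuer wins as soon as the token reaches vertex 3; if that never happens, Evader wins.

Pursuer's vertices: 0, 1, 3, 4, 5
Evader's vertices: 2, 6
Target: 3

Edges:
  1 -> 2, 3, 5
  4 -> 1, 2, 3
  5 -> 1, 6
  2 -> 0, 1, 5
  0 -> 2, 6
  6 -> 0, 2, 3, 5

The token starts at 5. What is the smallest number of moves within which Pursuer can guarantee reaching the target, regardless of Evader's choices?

A0 = {3}
A1: add {1, 4} — 1 (Pursuer) has 1→3; 4 (Pursuer) has 4→3.
A2: add {5} — 5 (Pursuer) has 5→1.
A3 = A2; e.g. 0 (Pursuer) has no edge into A2. Fixed point.
5 enters the attractor at level 2, so Pursuer can force the target in 2 moves from there.

2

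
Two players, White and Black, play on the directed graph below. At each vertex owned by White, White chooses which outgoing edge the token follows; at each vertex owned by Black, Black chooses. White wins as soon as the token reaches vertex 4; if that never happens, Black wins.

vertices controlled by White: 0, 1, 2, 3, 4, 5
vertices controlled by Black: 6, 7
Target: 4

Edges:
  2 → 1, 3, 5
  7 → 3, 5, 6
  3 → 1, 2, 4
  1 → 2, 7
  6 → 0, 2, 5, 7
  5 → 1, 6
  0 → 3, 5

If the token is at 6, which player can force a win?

A0 = {4}
A1: add {3} — 3 (White) has 3→4.
A2: add {0, 2} — 0 (White) has 0→3; 2 (White) has 2→3.
A3: add {1} — 1 (White) has 1→2.
A4: add {5} — 5 (White) has 5→1.
A5 = A4; e.g. 6 (Black) can still go to 7. Fixed point.
6 never enters the attractor, so Black can avoid the target forever.

Black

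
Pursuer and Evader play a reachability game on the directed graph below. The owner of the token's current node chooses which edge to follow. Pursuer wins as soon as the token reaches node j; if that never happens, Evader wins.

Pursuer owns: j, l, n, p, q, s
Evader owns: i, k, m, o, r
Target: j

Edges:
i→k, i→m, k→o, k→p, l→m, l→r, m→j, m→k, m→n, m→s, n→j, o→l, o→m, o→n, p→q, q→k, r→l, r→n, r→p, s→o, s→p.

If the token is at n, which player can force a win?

A0 = {j}
A1: add {n} — n (Pursuer) has n→j.
A2 = A1; e.g. i (Evader) can still go to k. Fixed point.
n ∈ A1, so Pursuer can force the target.

Pursuer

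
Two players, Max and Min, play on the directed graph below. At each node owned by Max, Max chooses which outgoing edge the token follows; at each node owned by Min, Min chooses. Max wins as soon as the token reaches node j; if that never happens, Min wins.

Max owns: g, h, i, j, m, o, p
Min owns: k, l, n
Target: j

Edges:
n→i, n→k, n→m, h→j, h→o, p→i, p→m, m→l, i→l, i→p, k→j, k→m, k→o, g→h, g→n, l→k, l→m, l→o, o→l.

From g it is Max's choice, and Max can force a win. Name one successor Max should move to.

A0 = {j}
A1: add {h} — h (Max) has h→j.
A2: add {g} — g (Max) has g→h.
A3 = A2; e.g. i (Max) has no edge into A2. Fixed point.
From g, successor h is in the attractor (rank 1); the other successor n is not.

h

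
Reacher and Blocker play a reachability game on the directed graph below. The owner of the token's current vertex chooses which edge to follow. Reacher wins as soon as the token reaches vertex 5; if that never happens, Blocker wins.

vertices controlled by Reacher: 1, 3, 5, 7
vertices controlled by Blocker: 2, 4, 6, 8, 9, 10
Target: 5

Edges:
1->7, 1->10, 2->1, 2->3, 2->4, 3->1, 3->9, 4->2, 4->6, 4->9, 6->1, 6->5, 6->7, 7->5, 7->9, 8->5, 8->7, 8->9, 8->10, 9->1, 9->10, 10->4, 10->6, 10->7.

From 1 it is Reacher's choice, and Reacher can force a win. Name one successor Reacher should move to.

A0 = {5}
A1: add {7} — 7 (Reacher) has 7→5.
A2: add {1} — 1 (Reacher) has 1→7.
A3: add {3, 6} — 3 (Reacher) has 3→1; 6 (Blocker): all of {1, 5, 7} already in.
A4 = A3; e.g. 2 (Blocker) can still go to 4. Fixed point.
From 1, successor 7 is in the attractor (rank 1); the other successor 10 is not.

7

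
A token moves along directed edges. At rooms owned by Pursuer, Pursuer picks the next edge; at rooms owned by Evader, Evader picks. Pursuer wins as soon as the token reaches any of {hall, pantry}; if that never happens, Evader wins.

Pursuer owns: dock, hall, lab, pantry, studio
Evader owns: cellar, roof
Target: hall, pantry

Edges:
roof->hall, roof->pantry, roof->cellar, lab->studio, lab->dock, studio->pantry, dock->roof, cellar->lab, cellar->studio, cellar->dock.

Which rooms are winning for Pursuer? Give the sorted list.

A0 = {hall, pantry}
A1: add {studio} — studio (Pursuer) has studio→pantry.
A2: add {lab} — lab (Pursuer) has lab→studio.
A3 = A2; e.g. roof (Evader) can still go to cellar. Fixed point.
Pursuer's winning region = {hall, lab, pantry, studio}.

hall, lab, pantry, studio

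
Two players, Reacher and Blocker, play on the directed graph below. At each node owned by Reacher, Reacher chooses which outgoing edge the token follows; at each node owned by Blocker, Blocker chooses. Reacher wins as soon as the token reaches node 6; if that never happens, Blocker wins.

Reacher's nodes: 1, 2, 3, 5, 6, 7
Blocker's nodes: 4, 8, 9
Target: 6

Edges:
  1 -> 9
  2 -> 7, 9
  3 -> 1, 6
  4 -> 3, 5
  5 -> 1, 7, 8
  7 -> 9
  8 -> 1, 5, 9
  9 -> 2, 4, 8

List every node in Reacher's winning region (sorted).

3, 6

A0 = {6}
A1: add {3} — 3 (Reacher) has 3→6.
A2 = A1; e.g. 1 (Reacher) has no edge into A1. Fixed point.
Reacher's winning region = {3, 6}.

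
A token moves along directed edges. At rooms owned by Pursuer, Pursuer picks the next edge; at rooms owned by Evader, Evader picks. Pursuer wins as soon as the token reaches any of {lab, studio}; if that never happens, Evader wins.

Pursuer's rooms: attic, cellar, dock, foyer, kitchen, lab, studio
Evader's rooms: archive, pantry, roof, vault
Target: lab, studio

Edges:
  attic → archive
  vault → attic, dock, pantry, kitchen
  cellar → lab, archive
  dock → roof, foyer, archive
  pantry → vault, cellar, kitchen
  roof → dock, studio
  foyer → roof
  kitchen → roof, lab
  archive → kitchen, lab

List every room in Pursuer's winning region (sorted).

archive, attic, cellar, dock, foyer, kitchen, lab, roof, studio

A0 = {lab, studio}
A1: add {cellar, kitchen} — cellar (Pursuer) has cellar→lab; kitchen (Pursuer) has kitchen→lab.
A2: add {archive} — archive (Evader): all of {kitchen, lab} already in.
A3: add {attic, dock} — attic (Pursuer) has attic→archive; dock (Pursuer) has dock→archive.
A4: add {roof} — roof (Evader): all of {dock, studio} already in.
A5: add {foyer} — foyer (Pursuer) has foyer→roof.
A6 = A5; e.g. vault (Evader) can still go to pantry. Fixed point.
Pursuer's winning region = {archive, attic, cellar, dock, foyer, kitchen, lab, roof, studio}.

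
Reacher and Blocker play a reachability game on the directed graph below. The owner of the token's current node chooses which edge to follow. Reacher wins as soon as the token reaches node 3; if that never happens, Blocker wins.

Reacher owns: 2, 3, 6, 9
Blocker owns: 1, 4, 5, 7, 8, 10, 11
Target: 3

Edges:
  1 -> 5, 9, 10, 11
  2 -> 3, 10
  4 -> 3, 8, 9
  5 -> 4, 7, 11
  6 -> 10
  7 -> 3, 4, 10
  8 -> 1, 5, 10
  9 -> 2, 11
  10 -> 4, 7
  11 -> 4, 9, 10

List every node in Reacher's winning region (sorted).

2, 3, 9

A0 = {3}
A1: add {2} — 2 (Reacher) has 2→3.
A2: add {9} — 9 (Reacher) has 9→2.
A3 = A2; e.g. 1 (Blocker) can still go to 5. Fixed point.
Reacher's winning region = {2, 3, 9}.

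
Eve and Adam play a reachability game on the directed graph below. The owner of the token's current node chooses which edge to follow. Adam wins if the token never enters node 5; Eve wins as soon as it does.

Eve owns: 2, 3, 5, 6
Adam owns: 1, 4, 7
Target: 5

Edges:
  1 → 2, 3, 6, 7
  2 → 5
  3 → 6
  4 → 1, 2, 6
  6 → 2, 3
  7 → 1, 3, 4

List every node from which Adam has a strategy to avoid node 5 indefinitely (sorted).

A0 = {5}
A1: add {2} — 2 (Eve) has 2→5.
A2: add {6} — 6 (Eve) has 6→2.
A3: add {3} — 3 (Eve) has 3→6.
A4 = A3; e.g. 1 (Adam) can still go to 7. Fixed point.
Eve's attractor = {2, 3, 5, 6}; Adam avoids the target exactly from the complement.

1, 4, 7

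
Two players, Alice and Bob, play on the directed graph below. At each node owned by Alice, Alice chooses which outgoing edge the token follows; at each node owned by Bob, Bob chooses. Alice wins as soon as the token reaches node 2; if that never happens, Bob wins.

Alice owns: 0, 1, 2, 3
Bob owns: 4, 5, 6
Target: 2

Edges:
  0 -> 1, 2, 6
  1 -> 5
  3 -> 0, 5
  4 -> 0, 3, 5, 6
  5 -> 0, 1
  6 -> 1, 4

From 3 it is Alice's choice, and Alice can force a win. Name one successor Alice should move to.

A0 = {2}
A1: add {0} — 0 (Alice) has 0→2.
A2: add {3} — 3 (Alice) has 3→0.
A3 = A2; e.g. 1 (Alice) has no edge into A2. Fixed point.
From 3, successor 0 is in the attractor (rank 1); the other successor 5 is not.

0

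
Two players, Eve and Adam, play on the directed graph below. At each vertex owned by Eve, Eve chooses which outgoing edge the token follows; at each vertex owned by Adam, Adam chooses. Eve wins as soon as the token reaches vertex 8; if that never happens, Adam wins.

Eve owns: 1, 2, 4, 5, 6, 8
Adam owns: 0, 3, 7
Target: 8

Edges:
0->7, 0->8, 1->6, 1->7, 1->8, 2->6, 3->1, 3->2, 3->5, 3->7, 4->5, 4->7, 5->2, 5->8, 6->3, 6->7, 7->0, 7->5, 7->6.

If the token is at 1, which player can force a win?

Eve

A0 = {8}
A1: add {1, 5} — 1 (Eve) has 1→8; 5 (Eve) has 5→8.
1 ∈ A1, so Eve can force the target.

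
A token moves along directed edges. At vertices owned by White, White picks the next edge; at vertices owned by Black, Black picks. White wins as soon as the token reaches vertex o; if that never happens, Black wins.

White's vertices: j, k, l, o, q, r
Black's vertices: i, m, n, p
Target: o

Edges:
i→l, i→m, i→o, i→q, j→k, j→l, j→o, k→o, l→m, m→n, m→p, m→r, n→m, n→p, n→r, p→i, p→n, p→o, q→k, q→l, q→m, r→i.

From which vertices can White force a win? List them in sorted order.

A0 = {o}
A1: add {j, k} — j (White) has j→o; k (White) has k→o.
A2: add {q} — q (White) has q→k.
A3 = A2; e.g. i (Black) can still go to l. Fixed point.
White's winning region = {j, k, o, q}.

j, k, o, q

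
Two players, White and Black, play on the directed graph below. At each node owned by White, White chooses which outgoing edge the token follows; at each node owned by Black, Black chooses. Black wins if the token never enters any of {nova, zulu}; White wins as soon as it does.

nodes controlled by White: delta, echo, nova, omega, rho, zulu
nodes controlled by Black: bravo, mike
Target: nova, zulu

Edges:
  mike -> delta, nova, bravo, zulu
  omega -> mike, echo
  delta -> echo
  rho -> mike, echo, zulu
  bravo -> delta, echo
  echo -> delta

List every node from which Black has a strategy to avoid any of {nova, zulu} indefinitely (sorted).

bravo, delta, echo, mike, omega

A0 = {nova, zulu}
A1: add {rho} — rho (White) has rho→zulu.
A2 = A1; e.g. mike (Black) can still go to delta. Fixed point.
White's attractor = {nova, rho, zulu}; Black avoids the target exactly from the complement.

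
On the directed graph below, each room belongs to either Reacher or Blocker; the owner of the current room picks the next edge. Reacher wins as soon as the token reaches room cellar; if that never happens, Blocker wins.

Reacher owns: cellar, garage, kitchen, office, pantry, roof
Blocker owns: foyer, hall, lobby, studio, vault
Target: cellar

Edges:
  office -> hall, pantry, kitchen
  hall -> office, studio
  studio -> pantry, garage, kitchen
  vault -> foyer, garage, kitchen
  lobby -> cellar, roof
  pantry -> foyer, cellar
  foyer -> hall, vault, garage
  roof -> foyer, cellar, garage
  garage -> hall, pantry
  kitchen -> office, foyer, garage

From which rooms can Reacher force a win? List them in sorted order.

cellar, garage, hall, kitchen, lobby, office, pantry, roof, studio

A0 = {cellar}
A1: add {pantry, roof} — pantry (Reacher) has pantry→cellar; roof (Reacher) has roof→cellar.
A2: add {garage, lobby, office} — office (Reacher) has office→pantry; lobby (Blocker): all of {cellar, roof} already in; garage (Reacher) has garage→pantry.
A3: add {kitchen} — kitchen (Reacher) has kitchen→office.
A4: add {studio} — studio (Blocker): all of {pantry, garage, kitchen} already in.
A5: add {hall} — hall (Blocker): all of {office, studio} already in.
A6 = A5; e.g. vault (Blocker) can still go to foyer. Fixed point.
Reacher's winning region = {cellar, garage, hall, kitchen, lobby, office, pantry, roof, studio}.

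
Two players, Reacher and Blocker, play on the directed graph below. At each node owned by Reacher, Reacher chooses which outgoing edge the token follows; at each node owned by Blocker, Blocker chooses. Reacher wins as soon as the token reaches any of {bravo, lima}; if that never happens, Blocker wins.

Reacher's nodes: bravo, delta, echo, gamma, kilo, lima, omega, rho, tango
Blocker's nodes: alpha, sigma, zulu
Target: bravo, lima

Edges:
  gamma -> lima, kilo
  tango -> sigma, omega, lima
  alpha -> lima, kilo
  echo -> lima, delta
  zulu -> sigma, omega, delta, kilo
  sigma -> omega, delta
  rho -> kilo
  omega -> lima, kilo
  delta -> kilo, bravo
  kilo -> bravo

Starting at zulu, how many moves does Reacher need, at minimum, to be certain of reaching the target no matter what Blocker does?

3

A0 = {bravo, lima}
A1: add {delta, echo, gamma, kilo, omega, tango} — gamma (Reacher) has gamma→lima; tango (Reacher) has tango→lima; echo (Reacher) has echo→lima; omega (Reacher) has omega→lima; delta (Reacher) has delta→bravo; kilo (Reacher) has kilo→bravo.
A2: add {alpha, rho, sigma} — alpha (Blocker): all of {lima, kilo} already in; sigma (Blocker): all of {omega, delta} already in; rho (Reacher) has rho→kilo.
A3: add {zulu} — zulu (Blocker): all of {sigma, omega, delta, kilo} already in.
A3 = all vertices. Fixed point.
zulu enters the attractor at level 3, so Reacher can force the target in 3 moves from there.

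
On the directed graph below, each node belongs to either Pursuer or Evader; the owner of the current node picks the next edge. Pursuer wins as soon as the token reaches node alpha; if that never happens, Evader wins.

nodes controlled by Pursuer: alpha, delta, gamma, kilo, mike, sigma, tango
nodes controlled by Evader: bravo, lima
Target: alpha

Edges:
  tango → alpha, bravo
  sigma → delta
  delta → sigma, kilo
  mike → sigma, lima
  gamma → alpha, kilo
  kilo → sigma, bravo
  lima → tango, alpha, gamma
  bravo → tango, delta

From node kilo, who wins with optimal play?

A0 = {alpha}
A1: add {gamma, tango} — tango (Pursuer) has tango→alpha; gamma (Pursuer) has gamma→alpha.
A2: add {lima} — lima (Evader): all of {tango, alpha, gamma} already in.
A3: add {mike} — mike (Pursuer) has mike→lima.
A4 = A3; e.g. sigma (Pursuer) has no edge into A3. Fixed point.
kilo never enters the attractor, so Evader can avoid the target forever.

Evader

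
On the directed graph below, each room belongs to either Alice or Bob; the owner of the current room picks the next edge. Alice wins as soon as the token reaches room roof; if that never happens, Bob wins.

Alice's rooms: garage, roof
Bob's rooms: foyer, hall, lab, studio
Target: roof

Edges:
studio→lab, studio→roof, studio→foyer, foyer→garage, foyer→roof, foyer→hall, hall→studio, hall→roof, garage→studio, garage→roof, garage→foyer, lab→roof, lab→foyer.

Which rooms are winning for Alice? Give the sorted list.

A0 = {roof}
A1: add {garage} — garage (Alice) has garage→roof.
A2 = A1; e.g. studio (Bob) can still go to lab. Fixed point.
Alice's winning region = {garage, roof}.

garage, roof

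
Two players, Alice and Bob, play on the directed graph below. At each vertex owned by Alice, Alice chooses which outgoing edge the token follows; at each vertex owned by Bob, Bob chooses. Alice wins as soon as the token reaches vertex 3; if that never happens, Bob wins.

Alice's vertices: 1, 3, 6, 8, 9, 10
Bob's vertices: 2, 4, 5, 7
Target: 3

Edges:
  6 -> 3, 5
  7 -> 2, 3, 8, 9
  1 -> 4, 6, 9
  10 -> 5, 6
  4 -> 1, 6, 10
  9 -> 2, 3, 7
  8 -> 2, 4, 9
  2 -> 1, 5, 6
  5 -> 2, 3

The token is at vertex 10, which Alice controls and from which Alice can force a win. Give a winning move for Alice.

6

A0 = {3}
A1: add {6, 9} — 6 (Alice) has 6→3; 9 (Alice) has 9→3.
A2: add {1, 8, 10} — 1 (Alice) has 1→6; 8 (Alice) has 8→9; 10 (Alice) has 10→6.
A3: add {4} — 4 (Bob): all of {1, 6, 10} already in.
A4 = A3; e.g. 2 (Bob) can still go to 5. Fixed point.
From 10, successor 6 is in the attractor (rank 1); the other successor 5 is not.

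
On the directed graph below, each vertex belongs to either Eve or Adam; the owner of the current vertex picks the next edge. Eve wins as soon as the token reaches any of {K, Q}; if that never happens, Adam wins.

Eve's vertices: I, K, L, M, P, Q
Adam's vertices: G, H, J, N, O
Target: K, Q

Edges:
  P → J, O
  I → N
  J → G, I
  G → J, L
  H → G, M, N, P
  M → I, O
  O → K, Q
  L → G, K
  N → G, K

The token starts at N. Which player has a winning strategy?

A0 = {K, Q}
A1: add {L, O} — L (Eve) has L→K; O (Adam): all of {K, Q} already in.
A2: add {M, P} — M (Eve) has M→O; P (Eve) has P→O.
A3 = A2; e.g. G (Adam) can still go to J. Fixed point.
N never enters the attractor, so Adam can avoid the target forever.

Adam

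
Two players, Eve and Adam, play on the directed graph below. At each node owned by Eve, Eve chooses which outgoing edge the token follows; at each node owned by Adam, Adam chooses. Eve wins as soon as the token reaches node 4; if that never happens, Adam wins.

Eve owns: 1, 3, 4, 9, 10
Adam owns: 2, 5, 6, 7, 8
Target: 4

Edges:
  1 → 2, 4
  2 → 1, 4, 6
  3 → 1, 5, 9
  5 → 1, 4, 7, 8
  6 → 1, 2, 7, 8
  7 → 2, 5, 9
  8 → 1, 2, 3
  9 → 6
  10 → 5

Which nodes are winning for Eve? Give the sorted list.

1, 3, 4

A0 = {4}
A1: add {1} — 1 (Eve) has 1→4.
A2: add {3} — 3 (Eve) has 3→1.
A3 = A2; e.g. 2 (Adam) can still go to 6. Fixed point.
Eve's winning region = {1, 3, 4}.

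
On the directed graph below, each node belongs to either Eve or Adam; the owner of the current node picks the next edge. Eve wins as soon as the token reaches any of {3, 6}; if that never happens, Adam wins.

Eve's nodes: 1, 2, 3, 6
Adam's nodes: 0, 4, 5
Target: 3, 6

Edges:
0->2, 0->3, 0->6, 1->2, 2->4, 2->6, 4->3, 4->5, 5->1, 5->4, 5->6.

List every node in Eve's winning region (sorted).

0, 1, 2, 3, 6

A0 = {3, 6}
A1: add {2} — 2 (Eve) has 2→6.
A2: add {0, 1} — 0 (Adam): all of {2, 3, 6} already in; 1 (Eve) has 1→2.
A3 = A2; e.g. 4 (Adam) can still go to 5. Fixed point.
Eve's winning region = {0, 1, 2, 3, 6}.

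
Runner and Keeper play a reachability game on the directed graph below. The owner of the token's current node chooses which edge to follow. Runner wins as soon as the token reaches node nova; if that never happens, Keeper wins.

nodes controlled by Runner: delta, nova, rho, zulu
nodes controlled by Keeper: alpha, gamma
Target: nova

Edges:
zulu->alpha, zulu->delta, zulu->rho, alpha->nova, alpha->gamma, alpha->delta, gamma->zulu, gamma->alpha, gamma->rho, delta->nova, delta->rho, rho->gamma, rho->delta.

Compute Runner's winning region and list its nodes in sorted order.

delta, nova, rho, zulu

A0 = {nova}
A1: add {delta} — delta (Runner) has delta→nova.
A2: add {rho, zulu} — zulu (Runner) has zulu→delta; rho (Runner) has rho→delta.
A3 = A2; e.g. alpha (Keeper) can still go to gamma. Fixed point.
Runner's winning region = {delta, nova, rho, zulu}.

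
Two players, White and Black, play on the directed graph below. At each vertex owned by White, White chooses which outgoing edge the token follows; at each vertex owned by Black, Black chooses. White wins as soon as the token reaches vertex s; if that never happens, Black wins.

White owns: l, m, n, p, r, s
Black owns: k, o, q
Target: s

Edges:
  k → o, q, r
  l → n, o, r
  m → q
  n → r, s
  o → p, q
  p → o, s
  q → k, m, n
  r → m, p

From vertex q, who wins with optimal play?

Black

A0 = {s}
A1: add {n, p} — n (White) has n→s; p (White) has p→s.
A2: add {l, r} — l (White) has l→n; r (White) has r→p.
A3 = A2; e.g. k (Black) can still go to o. Fixed point.
q never enters the attractor, so Black can avoid the target forever.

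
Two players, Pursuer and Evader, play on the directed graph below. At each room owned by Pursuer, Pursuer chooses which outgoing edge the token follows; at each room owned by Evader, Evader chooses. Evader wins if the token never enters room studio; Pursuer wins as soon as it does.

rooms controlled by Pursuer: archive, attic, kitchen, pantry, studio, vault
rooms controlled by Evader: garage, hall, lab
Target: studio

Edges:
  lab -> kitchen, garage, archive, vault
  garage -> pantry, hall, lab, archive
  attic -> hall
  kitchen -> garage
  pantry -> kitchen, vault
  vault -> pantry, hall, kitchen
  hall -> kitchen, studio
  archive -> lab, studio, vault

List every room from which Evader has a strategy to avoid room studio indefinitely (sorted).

attic, garage, hall, kitchen, lab, pantry, vault

A0 = {studio}
A1: add {archive} — archive (Pursuer) has archive→studio.
A2 = A1; e.g. pantry (Pursuer) has no edge into A1. Fixed point.
Pursuer's attractor = {archive, studio}; Evader avoids the target exactly from the complement.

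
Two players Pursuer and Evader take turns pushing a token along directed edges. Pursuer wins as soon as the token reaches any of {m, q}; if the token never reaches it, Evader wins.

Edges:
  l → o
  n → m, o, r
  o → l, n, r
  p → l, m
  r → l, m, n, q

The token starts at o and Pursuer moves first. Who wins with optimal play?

Track states (vertex, player-to-move).
A0 = {(m,Pursuer), (m,Evader), (q,Pursuer), (q,Evader)}
A1: add {(n,Pursuer), (p,Pursuer), (r,Pursuer)}.
A2 = A1; e.g. (l,Pursuer) stays out. (o,Pursuer) never enters ⇒ Evader avoids the target.

Evader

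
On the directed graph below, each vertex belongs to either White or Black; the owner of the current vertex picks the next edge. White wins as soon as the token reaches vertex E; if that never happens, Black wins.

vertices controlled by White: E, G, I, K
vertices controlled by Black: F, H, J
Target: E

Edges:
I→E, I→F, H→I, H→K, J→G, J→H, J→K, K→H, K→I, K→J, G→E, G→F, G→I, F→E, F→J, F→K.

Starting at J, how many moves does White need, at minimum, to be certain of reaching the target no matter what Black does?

4

A0 = {E}
A1: add {G, I} — G (White) has G→E; I (White) has I→E.
A2: add {K} — K (White) has K→I.
A3: add {H} — H (Black): all of {I, K} already in.
A4: add {J} — J (Black): all of {G, H, K} already in.
J enters the attractor at level 4, so White can force the target in 4 moves from there.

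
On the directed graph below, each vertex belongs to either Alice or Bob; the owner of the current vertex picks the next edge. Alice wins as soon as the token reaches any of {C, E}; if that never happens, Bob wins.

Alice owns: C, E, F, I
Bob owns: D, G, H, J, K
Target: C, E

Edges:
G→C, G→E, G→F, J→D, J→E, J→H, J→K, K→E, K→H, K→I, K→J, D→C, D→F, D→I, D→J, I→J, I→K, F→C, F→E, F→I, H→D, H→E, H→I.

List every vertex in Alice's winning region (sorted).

C, E, F, G

A0 = {C, E}
A1: add {F} — F (Alice) has F→C.
A2: add {G} — G (Bob): all of {C, E, F} already in.
A3 = A2; e.g. D (Bob) can still go to I. Fixed point.
Alice's winning region = {C, E, F, G}.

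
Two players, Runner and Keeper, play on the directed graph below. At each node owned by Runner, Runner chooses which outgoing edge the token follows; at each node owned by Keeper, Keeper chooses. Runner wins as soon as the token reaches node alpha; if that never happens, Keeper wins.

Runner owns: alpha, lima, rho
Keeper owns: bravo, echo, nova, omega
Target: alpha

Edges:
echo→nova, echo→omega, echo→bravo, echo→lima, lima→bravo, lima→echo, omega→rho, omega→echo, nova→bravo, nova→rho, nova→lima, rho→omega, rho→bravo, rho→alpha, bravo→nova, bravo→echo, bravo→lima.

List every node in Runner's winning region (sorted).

alpha, rho

A0 = {alpha}
A1: add {rho} — rho (Runner) has rho→alpha.
A2 = A1; e.g. nova (Keeper) can still go to bravo. Fixed point.
Runner's winning region = {alpha, rho}.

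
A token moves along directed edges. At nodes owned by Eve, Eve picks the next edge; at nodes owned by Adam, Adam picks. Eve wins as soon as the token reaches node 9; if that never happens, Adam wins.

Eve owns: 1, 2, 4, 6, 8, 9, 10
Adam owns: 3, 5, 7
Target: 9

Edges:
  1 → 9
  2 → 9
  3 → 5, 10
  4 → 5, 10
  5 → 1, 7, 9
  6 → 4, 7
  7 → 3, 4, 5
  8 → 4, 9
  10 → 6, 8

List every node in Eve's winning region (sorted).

A0 = {9}
A1: add {1, 2, 8} — 1 (Eve) has 1→9; 2 (Eve) has 2→9; 8 (Eve) has 8→9.
A2: add {10} — 10 (Eve) has 10→8.
A3: add {4} — 4 (Eve) has 4→10.
A4: add {6} — 6 (Eve) has 6→4.
A5 = A4; e.g. 3 (Adam) can still go to 5. Fixed point.
Eve's winning region = {1, 2, 4, 6, 8, 9, 10}.

1, 2, 4, 6, 8, 9, 10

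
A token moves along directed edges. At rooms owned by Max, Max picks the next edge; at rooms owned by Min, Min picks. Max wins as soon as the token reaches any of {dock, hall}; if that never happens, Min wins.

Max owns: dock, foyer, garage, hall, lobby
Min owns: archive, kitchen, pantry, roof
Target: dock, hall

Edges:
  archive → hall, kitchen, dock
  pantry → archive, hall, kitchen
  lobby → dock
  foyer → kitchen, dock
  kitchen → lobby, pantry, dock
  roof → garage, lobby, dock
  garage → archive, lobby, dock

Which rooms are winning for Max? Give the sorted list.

dock, foyer, garage, hall, lobby, roof

A0 = {dock, hall}
A1: add {foyer, garage, lobby} — garage (Max) has garage→dock; lobby (Max) has lobby→dock; foyer (Max) has foyer→dock.
A2: add {roof} — roof (Min): all of {garage, lobby, dock} already in.
A3 = A2; e.g. archive (Min) can still go to kitchen. Fixed point.
Max's winning region = {dock, foyer, garage, hall, lobby, roof}.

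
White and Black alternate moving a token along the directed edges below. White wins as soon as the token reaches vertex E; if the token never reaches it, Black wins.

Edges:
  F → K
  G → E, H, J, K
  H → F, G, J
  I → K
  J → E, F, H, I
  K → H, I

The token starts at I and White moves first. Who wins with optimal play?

Black

Track states (vertex, player-to-move).
A0 = {(E,White), (E,Black)}
A1: add {(G,White), (J,White)}.
A2 = A1; e.g. (F,White) stays out. (I,White) never enters ⇒ Black avoids the target.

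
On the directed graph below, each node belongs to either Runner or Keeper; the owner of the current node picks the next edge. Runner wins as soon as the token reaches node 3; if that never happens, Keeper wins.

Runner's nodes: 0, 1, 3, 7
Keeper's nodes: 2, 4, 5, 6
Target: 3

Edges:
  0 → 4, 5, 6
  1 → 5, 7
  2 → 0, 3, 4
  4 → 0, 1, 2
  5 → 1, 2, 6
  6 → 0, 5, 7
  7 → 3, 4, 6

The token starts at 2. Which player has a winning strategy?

A0 = {3}
A1: add {7} — 7 (Runner) has 7→3.
A2: add {1} — 1 (Runner) has 1→7.
A3 = A2; e.g. 0 (Runner) has no edge into A2. Fixed point.
2 never enters the attractor, so Keeper can avoid the target forever.

Keeper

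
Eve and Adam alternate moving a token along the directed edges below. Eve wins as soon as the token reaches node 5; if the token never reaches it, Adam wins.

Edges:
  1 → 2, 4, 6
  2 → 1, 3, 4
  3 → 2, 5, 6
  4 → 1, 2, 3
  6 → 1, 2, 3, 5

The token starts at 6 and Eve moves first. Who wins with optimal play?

Track states (vertex, player-to-move).
A0 = {(5,Eve), (5,Adam)}
A1: add {(3,Eve), (6,Eve)}.
(6,Eve) ∈ A1 ⇒ Eve forces the target.

Eve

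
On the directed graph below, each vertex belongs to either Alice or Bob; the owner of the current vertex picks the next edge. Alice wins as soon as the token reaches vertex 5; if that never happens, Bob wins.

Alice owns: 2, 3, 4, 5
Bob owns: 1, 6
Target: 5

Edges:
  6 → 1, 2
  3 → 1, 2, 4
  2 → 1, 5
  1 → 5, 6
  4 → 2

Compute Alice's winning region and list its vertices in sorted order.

A0 = {5}
A1: add {2} — 2 (Alice) has 2→5.
A2: add {3, 4} — 3 (Alice) has 3→2; 4 (Alice) has 4→2.
A3 = A2; e.g. 1 (Bob) can still go to 6. Fixed point.
Alice's winning region = {2, 3, 4, 5}.

2, 3, 4, 5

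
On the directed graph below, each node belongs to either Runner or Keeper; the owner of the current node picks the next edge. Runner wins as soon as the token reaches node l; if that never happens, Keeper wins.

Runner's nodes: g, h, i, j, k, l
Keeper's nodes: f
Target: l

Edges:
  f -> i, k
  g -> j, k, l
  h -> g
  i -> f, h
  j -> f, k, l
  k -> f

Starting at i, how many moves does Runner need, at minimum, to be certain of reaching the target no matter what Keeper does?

3

A0 = {l}
A1: add {g, j} — g (Runner) has g→l; j (Runner) has j→l.
A2: add {h} — h (Runner) has h→g.
A3: add {i} — i (Runner) has i→h.
A4 = A3; e.g. f (Keeper) can still go to k. Fixed point.
i enters the attractor at level 3, so Runner can force the target in 3 moves from there.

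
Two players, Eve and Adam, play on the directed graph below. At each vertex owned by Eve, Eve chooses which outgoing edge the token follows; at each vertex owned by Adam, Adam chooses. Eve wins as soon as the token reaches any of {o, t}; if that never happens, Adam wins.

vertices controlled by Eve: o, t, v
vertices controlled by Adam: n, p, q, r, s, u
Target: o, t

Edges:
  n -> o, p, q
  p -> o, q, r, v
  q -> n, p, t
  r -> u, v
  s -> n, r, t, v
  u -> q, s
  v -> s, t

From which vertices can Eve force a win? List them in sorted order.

A0 = {o, t}
A1: add {v} — v (Eve) has v→t.
A2 = A1; e.g. n (Adam) can still go to p. Fixed point.
Eve's winning region = {o, t, v}.

o, t, v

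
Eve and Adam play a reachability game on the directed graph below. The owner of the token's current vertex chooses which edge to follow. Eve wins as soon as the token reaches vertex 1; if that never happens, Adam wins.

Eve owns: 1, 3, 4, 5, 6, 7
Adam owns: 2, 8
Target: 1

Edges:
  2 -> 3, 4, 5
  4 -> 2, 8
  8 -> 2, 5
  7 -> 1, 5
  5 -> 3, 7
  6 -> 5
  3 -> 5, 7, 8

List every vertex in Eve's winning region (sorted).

A0 = {1}
A1: add {7} — 7 (Eve) has 7→1.
A2: add {3, 5} — 3 (Eve) has 3→7; 5 (Eve) has 5→7.
A3: add {6} — 6 (Eve) has 6→5.
A4 = A3; e.g. 2 (Adam) can still go to 4. Fixed point.
Eve's winning region = {1, 3, 5, 6, 7}.

1, 3, 5, 6, 7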